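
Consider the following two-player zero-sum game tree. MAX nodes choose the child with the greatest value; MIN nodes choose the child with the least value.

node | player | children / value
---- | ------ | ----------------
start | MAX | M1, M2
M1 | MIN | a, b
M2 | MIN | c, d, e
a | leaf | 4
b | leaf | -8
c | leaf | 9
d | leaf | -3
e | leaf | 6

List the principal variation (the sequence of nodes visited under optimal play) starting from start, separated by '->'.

M1 (MIN): min(4, -8) = -8
M2 (MIN): min(9, -3, 6) = -3
start (MAX): max(-8, -3) = -3
At start, MAX picks M2 (highest: -3).
At M2, MIN picks d (lowest: -3).
Terminal value -3.

start -> M2 -> d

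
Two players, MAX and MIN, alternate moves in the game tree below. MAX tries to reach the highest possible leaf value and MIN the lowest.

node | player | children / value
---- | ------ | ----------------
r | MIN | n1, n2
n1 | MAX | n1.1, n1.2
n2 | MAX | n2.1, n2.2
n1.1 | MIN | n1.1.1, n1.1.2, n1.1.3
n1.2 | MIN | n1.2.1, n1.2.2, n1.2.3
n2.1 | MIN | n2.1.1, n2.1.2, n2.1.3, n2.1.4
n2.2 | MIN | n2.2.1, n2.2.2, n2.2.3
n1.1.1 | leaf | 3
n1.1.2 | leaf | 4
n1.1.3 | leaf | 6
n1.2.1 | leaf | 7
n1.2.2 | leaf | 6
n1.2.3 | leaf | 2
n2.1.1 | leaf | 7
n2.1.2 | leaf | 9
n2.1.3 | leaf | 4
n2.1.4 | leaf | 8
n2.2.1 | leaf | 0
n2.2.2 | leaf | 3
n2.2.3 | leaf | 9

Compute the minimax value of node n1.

3

n1.1 (MIN): min(3, 4, 6) = 3
n1.2 (MIN): min(7, 6, 2) = 2
n1 (MAX): max(3, 2) = 3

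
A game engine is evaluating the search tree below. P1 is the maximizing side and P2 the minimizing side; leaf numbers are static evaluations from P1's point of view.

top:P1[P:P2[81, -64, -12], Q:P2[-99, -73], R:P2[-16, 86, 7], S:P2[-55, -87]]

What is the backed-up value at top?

-16

P (P2): min(81, -64, -12) = -64
Q (P2): min(-99, -73) = -99
R (P2): min(-16, 86, 7) = -16
S (P2): min(-55, -87) = -87
top (P1): max(-64, -99, -16, -87) = -16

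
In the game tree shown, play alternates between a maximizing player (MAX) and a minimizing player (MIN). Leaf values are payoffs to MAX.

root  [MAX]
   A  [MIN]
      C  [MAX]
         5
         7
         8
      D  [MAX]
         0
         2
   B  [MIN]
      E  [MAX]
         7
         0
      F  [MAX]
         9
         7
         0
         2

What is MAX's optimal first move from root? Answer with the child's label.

B

C (MAX): max(5, 7, 8) = 8
D (MAX): max(0, 2) = 2
A (MIN): min(8, 2) = 2
E (MAX): max(7, 0) = 7
F (MAX): max(9, 7, 0, 2) = 9
B (MIN): min(7, 9) = 7
root (MAX): max(2, 7) = 7
MAX at root wants the highest of {A=2, B=7}, so chooses B.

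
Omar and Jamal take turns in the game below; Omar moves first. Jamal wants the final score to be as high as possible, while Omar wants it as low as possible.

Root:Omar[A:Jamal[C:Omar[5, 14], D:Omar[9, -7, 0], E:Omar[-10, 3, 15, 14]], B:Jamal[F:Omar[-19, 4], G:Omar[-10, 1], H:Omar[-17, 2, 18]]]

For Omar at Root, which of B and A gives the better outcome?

B

F (Omar): min(-19, 4) = -19
G (Omar): min(-10, 1) = -10
H (Omar): min(-17, 2, 18) = -17
B (Jamal): max(-19, -10, -17) = -10
C (Omar): min(5, 14) = 5
D (Omar): min(9, -7, 0) = -7
E (Omar): min(-10, 3, 15, 14) = -10
A (Jamal): max(5, -7, -10) = 5
Omar prefers the lower value; B=-10, A=5. B is better since -10 < 5.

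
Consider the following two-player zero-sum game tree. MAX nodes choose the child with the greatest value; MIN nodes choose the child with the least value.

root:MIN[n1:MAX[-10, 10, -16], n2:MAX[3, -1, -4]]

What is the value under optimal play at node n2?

n2 (MAX): max(3, -1, -4) = 3

3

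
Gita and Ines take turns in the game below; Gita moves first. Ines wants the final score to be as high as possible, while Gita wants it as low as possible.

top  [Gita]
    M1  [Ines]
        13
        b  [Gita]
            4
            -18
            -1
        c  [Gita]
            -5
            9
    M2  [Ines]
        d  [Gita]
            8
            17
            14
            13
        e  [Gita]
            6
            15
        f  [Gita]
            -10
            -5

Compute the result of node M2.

8

d (Gita): min(8, 17, 14, 13) = 8
e (Gita): min(6, 15) = 6
f (Gita): min(-10, -5) = -10
M2 (Ines): max(8, 6, -10) = 8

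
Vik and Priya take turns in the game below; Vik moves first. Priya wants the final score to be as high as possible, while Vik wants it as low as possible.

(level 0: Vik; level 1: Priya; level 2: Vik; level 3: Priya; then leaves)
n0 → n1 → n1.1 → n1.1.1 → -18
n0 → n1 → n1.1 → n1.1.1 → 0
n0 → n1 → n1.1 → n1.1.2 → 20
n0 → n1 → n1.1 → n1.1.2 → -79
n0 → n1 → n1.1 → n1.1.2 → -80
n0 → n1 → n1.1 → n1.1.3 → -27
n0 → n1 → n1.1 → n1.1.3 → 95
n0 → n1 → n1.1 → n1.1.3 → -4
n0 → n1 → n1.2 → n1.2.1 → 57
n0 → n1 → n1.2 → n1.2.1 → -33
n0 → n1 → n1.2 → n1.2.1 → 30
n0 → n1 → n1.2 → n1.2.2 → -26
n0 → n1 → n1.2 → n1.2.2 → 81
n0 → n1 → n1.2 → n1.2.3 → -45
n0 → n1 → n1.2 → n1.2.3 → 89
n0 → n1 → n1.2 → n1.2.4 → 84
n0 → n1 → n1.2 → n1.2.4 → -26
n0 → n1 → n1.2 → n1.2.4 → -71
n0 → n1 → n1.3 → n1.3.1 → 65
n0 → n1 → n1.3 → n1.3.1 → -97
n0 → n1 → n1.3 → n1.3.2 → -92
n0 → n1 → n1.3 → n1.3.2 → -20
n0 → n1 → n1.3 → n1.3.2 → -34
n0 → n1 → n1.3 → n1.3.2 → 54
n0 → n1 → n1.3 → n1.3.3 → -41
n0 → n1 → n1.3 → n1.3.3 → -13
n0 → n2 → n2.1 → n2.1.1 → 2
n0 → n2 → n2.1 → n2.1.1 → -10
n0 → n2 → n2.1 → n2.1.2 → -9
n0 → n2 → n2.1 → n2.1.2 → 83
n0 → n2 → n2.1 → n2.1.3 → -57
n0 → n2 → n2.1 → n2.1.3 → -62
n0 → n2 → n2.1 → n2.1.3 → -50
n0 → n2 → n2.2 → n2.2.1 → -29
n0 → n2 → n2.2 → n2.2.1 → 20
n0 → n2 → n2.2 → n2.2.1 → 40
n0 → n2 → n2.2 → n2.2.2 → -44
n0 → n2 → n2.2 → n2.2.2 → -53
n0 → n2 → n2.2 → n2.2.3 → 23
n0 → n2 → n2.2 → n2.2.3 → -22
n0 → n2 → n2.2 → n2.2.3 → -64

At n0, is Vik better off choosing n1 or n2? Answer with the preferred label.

n2

n1.1.1 (Priya): max(-18, 0) = 0
n1.1.2 (Priya): max(20, -79, -80) = 20
n1.1.3 (Priya): max(-27, 95, -4) = 95
n1.1 (Vik): min(0, 20, 95) = 0
n1.2.1 (Priya): max(57, -33, 30) = 57
n1.2.2 (Priya): max(-26, 81) = 81
n1.2.3 (Priya): max(-45, 89) = 89
n1.2.4 (Priya): max(84, -26, -71) = 84
n1.2 (Vik): min(57, 81, 89, 84) = 57
n1.3.1 (Priya): max(65, -97) = 65
n1.3.2 (Priya): max(-92, -20, -34, 54) = 54
n1.3.3 (Priya): max(-41, -13) = -13
n1.3 (Vik): min(65, 54, -13) = -13
n1 (Priya): max(0, 57, -13) = 57
n2.1.1 (Priya): max(2, -10) = 2
n2.1.2 (Priya): max(-9, 83) = 83
n2.1.3 (Priya): max(-57, -62, -50) = -50
n2.1 (Vik): min(2, 83, -50) = -50
n2.2.1 (Priya): max(-29, 20, 40) = 40
n2.2.2 (Priya): max(-44, -53) = -44
n2.2.3 (Priya): max(23, -22, -64) = 23
n2.2 (Vik): min(40, -44, 23) = -44
n2 (Priya): max(-50, -44) = -44
Vik prefers the lower value; n1=57, n2=-44. n2 is better since -44 < 57.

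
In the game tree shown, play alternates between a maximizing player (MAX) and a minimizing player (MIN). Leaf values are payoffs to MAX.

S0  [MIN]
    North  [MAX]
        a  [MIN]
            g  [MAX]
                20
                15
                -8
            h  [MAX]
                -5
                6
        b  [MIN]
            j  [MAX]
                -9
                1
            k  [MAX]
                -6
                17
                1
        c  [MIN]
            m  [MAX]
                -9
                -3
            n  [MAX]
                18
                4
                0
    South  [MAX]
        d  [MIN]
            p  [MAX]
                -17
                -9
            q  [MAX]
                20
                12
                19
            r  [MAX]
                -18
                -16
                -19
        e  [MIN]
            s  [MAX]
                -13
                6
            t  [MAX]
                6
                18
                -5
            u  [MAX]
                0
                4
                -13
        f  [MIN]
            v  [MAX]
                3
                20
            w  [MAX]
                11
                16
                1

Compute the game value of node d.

p (MAX): max(-17, -9) = -9
q (MAX): max(20, 12, 19) = 20
r (MAX): max(-18, -16, -19) = -16
d (MIN): min(-9, 20, -16) = -16

-16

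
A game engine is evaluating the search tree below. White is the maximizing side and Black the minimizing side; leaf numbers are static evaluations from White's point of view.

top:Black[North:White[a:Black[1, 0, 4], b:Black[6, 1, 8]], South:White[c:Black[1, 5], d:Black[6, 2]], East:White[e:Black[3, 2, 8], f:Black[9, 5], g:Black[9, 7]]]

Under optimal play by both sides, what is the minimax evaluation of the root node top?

1

a (Black): min(1, 0, 4) = 0
b (Black): min(6, 1, 8) = 1
North (White): max(0, 1) = 1
c (Black): min(1, 5) = 1
d (Black): min(6, 2) = 2
South (White): max(1, 2) = 2
e (Black): min(3, 2, 8) = 2
f (Black): min(9, 5) = 5
g (Black): min(9, 7) = 7
East (White): max(2, 5, 7) = 7
top (Black): min(1, 2, 7) = 1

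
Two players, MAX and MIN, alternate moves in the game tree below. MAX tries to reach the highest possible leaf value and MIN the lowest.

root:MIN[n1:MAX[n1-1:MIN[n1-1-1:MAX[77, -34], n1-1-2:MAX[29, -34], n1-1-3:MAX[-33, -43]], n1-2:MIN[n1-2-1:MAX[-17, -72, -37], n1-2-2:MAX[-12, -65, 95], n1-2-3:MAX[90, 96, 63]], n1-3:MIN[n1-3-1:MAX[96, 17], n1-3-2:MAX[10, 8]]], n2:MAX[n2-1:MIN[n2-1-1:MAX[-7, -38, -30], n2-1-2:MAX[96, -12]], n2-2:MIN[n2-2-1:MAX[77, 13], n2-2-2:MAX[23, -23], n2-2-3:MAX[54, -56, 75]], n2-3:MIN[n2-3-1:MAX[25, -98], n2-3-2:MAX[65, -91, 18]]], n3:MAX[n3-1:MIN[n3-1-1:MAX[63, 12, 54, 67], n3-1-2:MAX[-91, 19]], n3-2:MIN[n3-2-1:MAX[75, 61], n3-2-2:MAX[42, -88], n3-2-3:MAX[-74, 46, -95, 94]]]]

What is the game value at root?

10

n1-1-1 (MAX): max(77, -34) = 77
n1-1-2 (MAX): max(29, -34) = 29
n1-1-3 (MAX): max(-33, -43) = -33
n1-1 (MIN): min(77, 29, -33) = -33
n1-2-1 (MAX): max(-17, -72, -37) = -17
n1-2-2 (MAX): max(-12, -65, 95) = 95
n1-2-3 (MAX): max(90, 96, 63) = 96
n1-2 (MIN): min(-17, 95, 96) = -17
n1-3-1 (MAX): max(96, 17) = 96
n1-3-2 (MAX): max(10, 8) = 10
n1-3 (MIN): min(96, 10) = 10
n1 (MAX): max(-33, -17, 10) = 10
n2-1-1 (MAX): max(-7, -38, -30) = -7
n2-1-2 (MAX): max(96, -12) = 96
n2-1 (MIN): min(-7, 96) = -7
n2-2-1 (MAX): max(77, 13) = 77
n2-2-2 (MAX): max(23, -23) = 23
n2-2-3 (MAX): max(54, -56, 75) = 75
n2-2 (MIN): min(77, 23, 75) = 23
n2-3-1 (MAX): max(25, -98) = 25
n2-3-2 (MAX): max(65, -91, 18) = 65
n2-3 (MIN): min(25, 65) = 25
n2 (MAX): max(-7, 23, 25) = 25
n3-1-1 (MAX): max(63, 12, 54, 67) = 67
n3-1-2 (MAX): max(-91, 19) = 19
n3-1 (MIN): min(67, 19) = 19
n3-2-1 (MAX): max(75, 61) = 75
n3-2-2 (MAX): max(42, -88) = 42
n3-2-3 (MAX): max(-74, 46, -95, 94) = 94
n3-2 (MIN): min(75, 42, 94) = 42
n3 (MAX): max(19, 42) = 42
root (MIN): min(10, 25, 42) = 10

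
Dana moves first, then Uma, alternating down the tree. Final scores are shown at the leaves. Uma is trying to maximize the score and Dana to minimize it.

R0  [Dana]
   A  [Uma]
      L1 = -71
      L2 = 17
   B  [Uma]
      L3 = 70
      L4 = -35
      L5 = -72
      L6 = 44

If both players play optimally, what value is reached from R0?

A (Uma): max(-71, 17) = 17
B (Uma): max(70, -35, -72, 44) = 70
R0 (Dana): min(17, 70) = 17

17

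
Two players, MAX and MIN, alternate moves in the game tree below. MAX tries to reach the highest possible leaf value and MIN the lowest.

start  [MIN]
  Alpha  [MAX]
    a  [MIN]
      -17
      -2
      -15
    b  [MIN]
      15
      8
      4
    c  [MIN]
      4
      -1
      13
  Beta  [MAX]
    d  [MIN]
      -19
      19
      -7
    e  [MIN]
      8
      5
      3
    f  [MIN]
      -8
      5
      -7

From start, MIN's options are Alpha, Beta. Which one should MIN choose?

Beta

a (MIN): min(-17, -2, -15) = -17
b (MIN): min(15, 8, 4) = 4
c (MIN): min(4, -1, 13) = -1
Alpha (MAX): max(-17, 4, -1) = 4
d (MIN): min(-19, 19, -7) = -19
e (MIN): min(8, 5, 3) = 3
f (MIN): min(-8, 5, -7) = -8
Beta (MAX): max(-19, 3, -8) = 3
start (MIN): min(4, 3) = 3
MIN at start wants the lowest of {Alpha=4, Beta=3}, so chooses Beta.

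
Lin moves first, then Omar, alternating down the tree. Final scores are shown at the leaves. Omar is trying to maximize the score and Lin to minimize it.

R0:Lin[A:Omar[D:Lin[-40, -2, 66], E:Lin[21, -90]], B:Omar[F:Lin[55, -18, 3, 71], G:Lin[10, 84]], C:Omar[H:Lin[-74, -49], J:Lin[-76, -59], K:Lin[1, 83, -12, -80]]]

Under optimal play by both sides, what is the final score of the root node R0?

D (Lin): min(-40, -2, 66) = -40
E (Lin): min(21, -90) = -90
A (Omar): max(-40, -90) = -40
F (Lin): min(55, -18, 3, 71) = -18
G (Lin): min(10, 84) = 10
B (Omar): max(-18, 10) = 10
H (Lin): min(-74, -49) = -74
J (Lin): min(-76, -59) = -76
K (Lin): min(1, 83, -12, -80) = -80
C (Omar): max(-74, -76, -80) = -74
R0 (Lin): min(-40, 10, -74) = -74

-74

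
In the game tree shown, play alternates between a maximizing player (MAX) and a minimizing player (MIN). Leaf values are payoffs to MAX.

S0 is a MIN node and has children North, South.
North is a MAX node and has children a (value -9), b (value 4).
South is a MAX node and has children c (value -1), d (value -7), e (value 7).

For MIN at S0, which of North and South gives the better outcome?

North (MAX): max(-9, 4) = 4
South (MAX): max(-1, -7, 7) = 7
MIN prefers the lower value; North=4, South=7. North is better since 4 < 7.

North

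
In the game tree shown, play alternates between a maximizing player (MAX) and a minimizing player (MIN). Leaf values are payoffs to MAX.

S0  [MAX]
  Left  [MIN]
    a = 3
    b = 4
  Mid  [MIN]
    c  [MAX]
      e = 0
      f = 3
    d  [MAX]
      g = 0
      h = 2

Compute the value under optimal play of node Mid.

2

c (MAX): max(0, 3) = 3
d (MAX): max(0, 2) = 2
Mid (MIN): min(3, 2) = 2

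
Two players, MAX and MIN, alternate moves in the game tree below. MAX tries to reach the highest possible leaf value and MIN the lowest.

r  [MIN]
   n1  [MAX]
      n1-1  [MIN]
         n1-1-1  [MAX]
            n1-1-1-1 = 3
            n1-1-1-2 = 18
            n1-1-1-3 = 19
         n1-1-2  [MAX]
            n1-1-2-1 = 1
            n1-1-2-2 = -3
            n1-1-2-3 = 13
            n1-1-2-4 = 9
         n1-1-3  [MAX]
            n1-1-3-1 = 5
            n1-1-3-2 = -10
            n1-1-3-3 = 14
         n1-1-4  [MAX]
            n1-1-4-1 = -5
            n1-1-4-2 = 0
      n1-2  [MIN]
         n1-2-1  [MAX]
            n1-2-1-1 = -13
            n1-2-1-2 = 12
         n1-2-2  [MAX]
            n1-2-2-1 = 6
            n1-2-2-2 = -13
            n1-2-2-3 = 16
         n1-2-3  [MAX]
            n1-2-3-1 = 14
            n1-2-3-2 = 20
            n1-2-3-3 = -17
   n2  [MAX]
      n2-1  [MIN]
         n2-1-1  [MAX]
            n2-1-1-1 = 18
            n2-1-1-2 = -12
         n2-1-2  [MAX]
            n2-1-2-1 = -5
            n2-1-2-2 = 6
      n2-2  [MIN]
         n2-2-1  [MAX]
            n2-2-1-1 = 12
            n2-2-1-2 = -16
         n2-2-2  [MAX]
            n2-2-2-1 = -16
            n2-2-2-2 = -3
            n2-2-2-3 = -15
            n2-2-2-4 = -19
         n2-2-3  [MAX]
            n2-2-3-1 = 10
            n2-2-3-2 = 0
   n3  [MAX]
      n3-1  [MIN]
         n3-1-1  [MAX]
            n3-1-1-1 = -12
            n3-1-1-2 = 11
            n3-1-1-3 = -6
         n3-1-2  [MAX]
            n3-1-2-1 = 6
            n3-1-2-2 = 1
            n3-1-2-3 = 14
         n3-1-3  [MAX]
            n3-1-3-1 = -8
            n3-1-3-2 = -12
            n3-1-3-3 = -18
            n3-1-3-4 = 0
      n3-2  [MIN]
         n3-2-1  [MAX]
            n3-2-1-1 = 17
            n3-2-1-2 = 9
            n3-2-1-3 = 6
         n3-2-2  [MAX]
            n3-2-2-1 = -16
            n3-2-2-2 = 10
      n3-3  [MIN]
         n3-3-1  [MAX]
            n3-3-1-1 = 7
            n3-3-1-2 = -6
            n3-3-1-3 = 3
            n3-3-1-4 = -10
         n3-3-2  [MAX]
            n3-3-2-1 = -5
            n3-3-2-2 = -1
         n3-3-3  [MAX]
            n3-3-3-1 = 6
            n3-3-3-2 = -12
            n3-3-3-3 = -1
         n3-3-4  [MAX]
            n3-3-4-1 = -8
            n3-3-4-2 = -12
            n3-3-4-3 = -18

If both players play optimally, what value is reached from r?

6

n1-1-1 (MAX): max(3, 18, 19) = 19
n1-1-2 (MAX): max(1, -3, 13, 9) = 13
n1-1-3 (MAX): max(5, -10, 14) = 14
n1-1-4 (MAX): max(-5, 0) = 0
n1-1 (MIN): min(19, 13, 14, 0) = 0
n1-2-1 (MAX): max(-13, 12) = 12
n1-2-2 (MAX): max(6, -13, 16) = 16
n1-2-3 (MAX): max(14, 20, -17) = 20
n1-2 (MIN): min(12, 16, 20) = 12
n1 (MAX): max(0, 12) = 12
n2-1-1 (MAX): max(18, -12) = 18
n2-1-2 (MAX): max(-5, 6) = 6
n2-1 (MIN): min(18, 6) = 6
n2-2-1 (MAX): max(12, -16) = 12
n2-2-2 (MAX): max(-16, -3, -15, -19) = -3
n2-2-3 (MAX): max(10, 0) = 10
n2-2 (MIN): min(12, -3, 10) = -3
n2 (MAX): max(6, -3) = 6
n3-1-1 (MAX): max(-12, 11, -6) = 11
n3-1-2 (MAX): max(6, 1, 14) = 14
n3-1-3 (MAX): max(-8, -12, -18, 0) = 0
n3-1 (MIN): min(11, 14, 0) = 0
n3-2-1 (MAX): max(17, 9, 6) = 17
n3-2-2 (MAX): max(-16, 10) = 10
n3-2 (MIN): min(17, 10) = 10
n3-3-1 (MAX): max(7, -6, 3, -10) = 7
n3-3-2 (MAX): max(-5, -1) = -1
n3-3-3 (MAX): max(6, -12, -1) = 6
n3-3-4 (MAX): max(-8, -12, -18) = -8
n3-3 (MIN): min(7, -1, 6, -8) = -8
n3 (MAX): max(0, 10, -8) = 10
r (MIN): min(12, 6, 10) = 6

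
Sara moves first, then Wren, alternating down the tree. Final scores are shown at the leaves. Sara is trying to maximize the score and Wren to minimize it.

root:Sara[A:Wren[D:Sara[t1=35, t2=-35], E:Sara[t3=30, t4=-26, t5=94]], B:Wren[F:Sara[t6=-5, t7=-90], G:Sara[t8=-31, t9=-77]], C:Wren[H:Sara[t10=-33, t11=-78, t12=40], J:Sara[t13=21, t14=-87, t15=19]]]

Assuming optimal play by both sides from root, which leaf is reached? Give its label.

t1

D (Sara): max(35, -35) = 35
E (Sara): max(30, -26, 94) = 94
A (Wren): min(35, 94) = 35
F (Sara): max(-5, -90) = -5
G (Sara): max(-31, -77) = -31
B (Wren): min(-5, -31) = -31
H (Sara): max(-33, -78, 40) = 40
J (Sara): max(21, -87, 19) = 21
C (Wren): min(40, 21) = 21
root (Sara): max(35, -31, 21) = 35
At root, Sara picks A (highest: 35).
At A, Wren picks D (lowest: 35).
At D, Sara picks t1 (highest: 35).
Terminal value 35.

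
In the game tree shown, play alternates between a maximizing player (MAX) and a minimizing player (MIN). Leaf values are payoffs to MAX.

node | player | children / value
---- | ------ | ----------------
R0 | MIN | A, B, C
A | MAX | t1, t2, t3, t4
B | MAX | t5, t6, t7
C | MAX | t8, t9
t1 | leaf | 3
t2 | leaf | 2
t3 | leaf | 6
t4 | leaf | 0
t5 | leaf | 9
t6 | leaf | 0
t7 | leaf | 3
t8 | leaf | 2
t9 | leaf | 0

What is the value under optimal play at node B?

B (MAX): max(9, 0, 3) = 9

9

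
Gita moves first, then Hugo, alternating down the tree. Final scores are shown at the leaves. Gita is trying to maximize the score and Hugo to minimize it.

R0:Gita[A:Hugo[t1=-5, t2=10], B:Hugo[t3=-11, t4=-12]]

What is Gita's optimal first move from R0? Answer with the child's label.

A (Hugo): min(-5, 10) = -5
B (Hugo): min(-11, -12) = -12
R0 (Gita): max(-5, -12) = -5
Gita at R0 wants the highest of {A=-5, B=-12}, so chooses A.

A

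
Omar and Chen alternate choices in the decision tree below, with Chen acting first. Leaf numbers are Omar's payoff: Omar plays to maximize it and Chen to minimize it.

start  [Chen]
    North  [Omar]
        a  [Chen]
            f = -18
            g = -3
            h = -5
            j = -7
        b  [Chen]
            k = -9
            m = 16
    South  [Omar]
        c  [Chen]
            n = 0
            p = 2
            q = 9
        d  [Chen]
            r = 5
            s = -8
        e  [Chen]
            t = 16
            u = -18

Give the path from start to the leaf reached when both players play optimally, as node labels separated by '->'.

start -> North -> b -> k

a (Chen): min(-18, -3, -5, -7) = -18
b (Chen): min(-9, 16) = -9
North (Omar): max(-18, -9) = -9
c (Chen): min(0, 2, 9) = 0
d (Chen): min(5, -8) = -8
e (Chen): min(16, -18) = -18
South (Omar): max(0, -8, -18) = 0
start (Chen): min(-9, 0) = -9
At start, Chen picks North (lowest: -9).
At North, Omar picks b (highest: -9).
At b, Chen picks k (lowest: -9).
Terminal value -9.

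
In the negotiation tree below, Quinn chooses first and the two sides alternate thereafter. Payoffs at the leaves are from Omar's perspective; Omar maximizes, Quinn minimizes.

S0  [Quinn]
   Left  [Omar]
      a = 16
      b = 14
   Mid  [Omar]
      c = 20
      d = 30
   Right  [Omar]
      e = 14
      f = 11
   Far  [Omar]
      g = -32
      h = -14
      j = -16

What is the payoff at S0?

Left (Omar): max(16, 14) = 16
Mid (Omar): max(20, 30) = 30
Right (Omar): max(14, 11) = 14
Far (Omar): max(-32, -14, -16) = -14
S0 (Quinn): min(16, 30, 14, -14) = -14

-14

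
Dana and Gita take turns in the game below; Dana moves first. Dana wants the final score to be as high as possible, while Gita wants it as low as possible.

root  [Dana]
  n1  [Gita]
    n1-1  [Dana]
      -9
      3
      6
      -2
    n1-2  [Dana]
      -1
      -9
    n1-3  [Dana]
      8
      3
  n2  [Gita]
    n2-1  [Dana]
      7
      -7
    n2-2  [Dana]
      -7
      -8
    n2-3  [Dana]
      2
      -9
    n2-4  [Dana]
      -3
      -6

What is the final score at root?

-1

n1-1 (Dana): max(-9, 3, 6, -2) = 6
n1-2 (Dana): max(-1, -9) = -1
n1-3 (Dana): max(8, 3) = 8
n1 (Gita): min(6, -1, 8) = -1
n2-1 (Dana): max(7, -7) = 7
n2-2 (Dana): max(-7, -8) = -7
n2-3 (Dana): max(2, -9) = 2
n2-4 (Dana): max(-3, -6) = -3
n2 (Gita): min(7, -7, 2, -3) = -7
root (Dana): max(-1, -7) = -1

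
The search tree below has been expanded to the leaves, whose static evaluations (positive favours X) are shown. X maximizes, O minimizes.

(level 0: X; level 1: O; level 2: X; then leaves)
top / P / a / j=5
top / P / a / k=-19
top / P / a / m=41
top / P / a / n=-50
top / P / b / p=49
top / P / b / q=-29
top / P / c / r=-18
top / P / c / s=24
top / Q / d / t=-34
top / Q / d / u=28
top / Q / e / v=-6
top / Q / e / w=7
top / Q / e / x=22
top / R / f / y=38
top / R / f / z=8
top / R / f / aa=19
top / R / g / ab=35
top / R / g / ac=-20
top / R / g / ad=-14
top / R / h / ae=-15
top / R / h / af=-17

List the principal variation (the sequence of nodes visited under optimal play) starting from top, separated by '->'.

top -> P -> c -> s

a (X): max(5, -19, 41, -50) = 41
b (X): max(49, -29) = 49
c (X): max(-18, 24) = 24
P (O): min(41, 49, 24) = 24
d (X): max(-34, 28) = 28
e (X): max(-6, 7, 22) = 22
Q (O): min(28, 22) = 22
f (X): max(38, 8, 19) = 38
g (X): max(35, -20, -14) = 35
h (X): max(-15, -17) = -15
R (O): min(38, 35, -15) = -15
top (X): max(24, 22, -15) = 24
At top, X picks P (highest: 24).
At P, O picks c (lowest: 24).
At c, X picks s (highest: 24).
Terminal value 24.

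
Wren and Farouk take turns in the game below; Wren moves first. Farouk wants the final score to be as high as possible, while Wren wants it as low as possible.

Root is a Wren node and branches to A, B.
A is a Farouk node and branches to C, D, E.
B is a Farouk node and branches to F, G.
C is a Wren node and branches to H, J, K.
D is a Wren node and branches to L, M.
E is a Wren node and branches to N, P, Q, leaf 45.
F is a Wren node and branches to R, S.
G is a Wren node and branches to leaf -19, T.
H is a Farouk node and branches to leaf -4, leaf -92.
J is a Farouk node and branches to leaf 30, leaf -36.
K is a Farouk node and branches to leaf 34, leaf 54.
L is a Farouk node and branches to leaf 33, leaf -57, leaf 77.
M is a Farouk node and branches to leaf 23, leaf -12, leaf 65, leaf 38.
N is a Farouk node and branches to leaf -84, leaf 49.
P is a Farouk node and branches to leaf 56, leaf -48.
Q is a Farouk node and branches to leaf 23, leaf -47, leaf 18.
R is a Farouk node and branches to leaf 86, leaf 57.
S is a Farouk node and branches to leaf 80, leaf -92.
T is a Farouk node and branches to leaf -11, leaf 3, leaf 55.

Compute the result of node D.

L (Farouk): max(33, -57, 77) = 77
M (Farouk): max(23, -12, 65, 38) = 65
D (Wren): min(77, 65) = 65

65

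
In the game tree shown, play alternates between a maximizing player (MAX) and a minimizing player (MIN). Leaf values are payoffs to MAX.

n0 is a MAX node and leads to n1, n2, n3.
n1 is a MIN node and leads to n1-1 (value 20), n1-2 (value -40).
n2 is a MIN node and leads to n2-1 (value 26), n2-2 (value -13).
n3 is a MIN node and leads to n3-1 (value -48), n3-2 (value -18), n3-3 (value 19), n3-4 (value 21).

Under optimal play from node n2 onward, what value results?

n2 (MIN): min(26, -13) = -13

-13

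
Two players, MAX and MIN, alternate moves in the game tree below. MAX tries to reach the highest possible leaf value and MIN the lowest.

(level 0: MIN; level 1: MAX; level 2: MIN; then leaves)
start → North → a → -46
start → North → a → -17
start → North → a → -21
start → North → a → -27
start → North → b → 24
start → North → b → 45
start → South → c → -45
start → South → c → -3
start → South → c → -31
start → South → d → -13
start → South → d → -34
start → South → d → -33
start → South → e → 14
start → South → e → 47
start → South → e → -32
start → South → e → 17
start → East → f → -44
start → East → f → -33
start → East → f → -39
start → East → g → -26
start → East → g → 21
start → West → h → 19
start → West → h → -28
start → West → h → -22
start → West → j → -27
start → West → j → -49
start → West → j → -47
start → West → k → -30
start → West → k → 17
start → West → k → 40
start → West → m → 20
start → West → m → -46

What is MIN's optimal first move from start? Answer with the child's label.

South

a (MIN): min(-46, -17, -21, -27) = -46
b (MIN): min(24, 45) = 24
North (MAX): max(-46, 24) = 24
c (MIN): min(-45, -3, -31) = -45
d (MIN): min(-13, -34, -33) = -34
e (MIN): min(14, 47, -32, 17) = -32
South (MAX): max(-45, -34, -32) = -32
f (MIN): min(-44, -33, -39) = -44
g (MIN): min(-26, 21) = -26
East (MAX): max(-44, -26) = -26
h (MIN): min(19, -28, -22) = -28
j (MIN): min(-27, -49, -47) = -49
k (MIN): min(-30, 17, 40) = -30
m (MIN): min(20, -46) = -46
West (MAX): max(-28, -49, -30, -46) = -28
start (MIN): min(24, -32, -26, -28) = -32
MIN at start wants the lowest of {North=24, South=-32, East=-26, West=-28}, so chooses South.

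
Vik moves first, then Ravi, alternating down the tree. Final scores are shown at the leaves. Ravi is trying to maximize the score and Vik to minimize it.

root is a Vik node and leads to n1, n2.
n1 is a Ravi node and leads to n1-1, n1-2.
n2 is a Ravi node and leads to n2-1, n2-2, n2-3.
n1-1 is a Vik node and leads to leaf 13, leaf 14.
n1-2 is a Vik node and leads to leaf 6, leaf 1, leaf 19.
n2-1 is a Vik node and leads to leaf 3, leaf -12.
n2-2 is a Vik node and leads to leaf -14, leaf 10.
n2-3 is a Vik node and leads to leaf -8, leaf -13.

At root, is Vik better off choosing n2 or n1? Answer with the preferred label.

n2

n2-1 (Vik): min(3, -12) = -12
n2-2 (Vik): min(-14, 10) = -14
n2-3 (Vik): min(-8, -13) = -13
n2 (Ravi): max(-12, -14, -13) = -12
n1-1 (Vik): min(13, 14) = 13
n1-2 (Vik): min(6, 1, 19) = 1
n1 (Ravi): max(13, 1) = 13
Vik prefers the lower value; n2=-12, n1=13. n2 is better since -12 < 13.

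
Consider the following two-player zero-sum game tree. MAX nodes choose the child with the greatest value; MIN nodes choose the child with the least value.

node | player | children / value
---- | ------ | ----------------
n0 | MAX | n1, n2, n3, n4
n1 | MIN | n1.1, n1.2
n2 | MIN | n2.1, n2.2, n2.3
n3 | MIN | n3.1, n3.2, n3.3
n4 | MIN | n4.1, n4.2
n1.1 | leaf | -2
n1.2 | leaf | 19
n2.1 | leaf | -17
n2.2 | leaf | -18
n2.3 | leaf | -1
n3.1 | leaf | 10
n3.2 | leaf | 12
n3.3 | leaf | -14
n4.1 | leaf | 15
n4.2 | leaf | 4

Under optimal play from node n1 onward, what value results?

n1 (MIN): min(-2, 19) = -2

-2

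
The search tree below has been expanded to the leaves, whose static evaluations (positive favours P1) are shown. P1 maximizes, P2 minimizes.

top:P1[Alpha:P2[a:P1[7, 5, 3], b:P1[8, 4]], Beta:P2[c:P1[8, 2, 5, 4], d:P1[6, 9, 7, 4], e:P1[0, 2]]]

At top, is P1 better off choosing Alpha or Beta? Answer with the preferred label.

Alpha

a (P1): max(7, 5, 3) = 7
b (P1): max(8, 4) = 8
Alpha (P2): min(7, 8) = 7
c (P1): max(8, 2, 5, 4) = 8
d (P1): max(6, 9, 7, 4) = 9
e (P1): max(0, 2) = 2
Beta (P2): min(8, 9, 2) = 2
P1 prefers the higher value; Alpha=7, Beta=2. Alpha is better since 7 > 2.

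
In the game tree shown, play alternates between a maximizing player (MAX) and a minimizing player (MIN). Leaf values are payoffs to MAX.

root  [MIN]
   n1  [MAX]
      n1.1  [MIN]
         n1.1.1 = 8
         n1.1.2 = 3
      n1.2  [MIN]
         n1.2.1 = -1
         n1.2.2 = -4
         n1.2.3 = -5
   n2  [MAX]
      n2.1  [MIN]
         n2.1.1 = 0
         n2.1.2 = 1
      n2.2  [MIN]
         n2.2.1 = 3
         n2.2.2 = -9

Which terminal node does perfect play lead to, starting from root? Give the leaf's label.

n1.1 (MIN): min(8, 3) = 3
n1.2 (MIN): min(-1, -4, -5) = -5
n1 (MAX): max(3, -5) = 3
n2.1 (MIN): min(0, 1) = 0
n2.2 (MIN): min(3, -9) = -9
n2 (MAX): max(0, -9) = 0
root (MIN): min(3, 0) = 0
At root, MIN picks n2 (lowest: 0).
At n2, MAX picks n2.1 (highest: 0).
At n2.1, MIN picks n2.1.1 (lowest: 0).
Terminal value 0.

n2.1.1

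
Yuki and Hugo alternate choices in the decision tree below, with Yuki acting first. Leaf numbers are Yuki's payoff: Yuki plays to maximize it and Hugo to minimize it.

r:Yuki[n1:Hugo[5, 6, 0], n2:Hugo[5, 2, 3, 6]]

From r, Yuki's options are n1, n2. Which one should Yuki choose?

n2

n1 (Hugo): min(5, 6, 0) = 0
n2 (Hugo): min(5, 2, 3, 6) = 2
r (Yuki): max(0, 2) = 2
Yuki at r wants the highest of {n1=0, n2=2}, so chooses n2.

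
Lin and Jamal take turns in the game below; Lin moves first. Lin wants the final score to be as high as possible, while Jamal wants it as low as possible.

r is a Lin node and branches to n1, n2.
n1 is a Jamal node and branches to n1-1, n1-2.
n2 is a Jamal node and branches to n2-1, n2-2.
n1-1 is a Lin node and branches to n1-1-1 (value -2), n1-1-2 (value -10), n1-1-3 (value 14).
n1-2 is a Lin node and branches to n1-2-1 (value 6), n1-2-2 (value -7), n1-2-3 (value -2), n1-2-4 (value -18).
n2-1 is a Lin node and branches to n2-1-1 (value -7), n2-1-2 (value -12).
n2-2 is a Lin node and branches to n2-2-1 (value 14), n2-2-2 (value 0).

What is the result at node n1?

n1-1 (Lin): max(-2, -10, 14) = 14
n1-2 (Lin): max(6, -7, -2, -18) = 6
n1 (Jamal): min(14, 6) = 6

6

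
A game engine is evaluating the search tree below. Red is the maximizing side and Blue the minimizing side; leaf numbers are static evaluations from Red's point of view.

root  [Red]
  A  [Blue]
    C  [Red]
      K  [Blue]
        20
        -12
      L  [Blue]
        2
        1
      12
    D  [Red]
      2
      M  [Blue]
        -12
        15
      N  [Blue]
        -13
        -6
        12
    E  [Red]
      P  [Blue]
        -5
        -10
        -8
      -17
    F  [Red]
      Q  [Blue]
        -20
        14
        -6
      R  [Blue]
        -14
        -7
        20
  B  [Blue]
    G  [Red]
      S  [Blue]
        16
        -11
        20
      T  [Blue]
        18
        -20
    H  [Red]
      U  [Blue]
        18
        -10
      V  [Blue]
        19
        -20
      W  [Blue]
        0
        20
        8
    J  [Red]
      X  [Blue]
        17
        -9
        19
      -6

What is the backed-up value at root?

-11

K (Blue): min(20, -12) = -12
L (Blue): min(2, 1) = 1
C (Red): max(-12, 1, 12) = 12
M (Blue): min(-12, 15) = -12
N (Blue): min(-13, -6, 12) = -13
D (Red): max(2, -12, -13) = 2
P (Blue): min(-5, -10, -8) = -10
E (Red): max(-10, -17) = -10
Q (Blue): min(-20, 14, -6) = -20
R (Blue): min(-14, -7, 20) = -14
F (Red): max(-20, -14) = -14
A (Blue): min(12, 2, -10, -14) = -14
S (Blue): min(16, -11, 20) = -11
T (Blue): min(18, -20) = -20
G (Red): max(-11, -20) = -11
U (Blue): min(18, -10) = -10
V (Blue): min(19, -20) = -20
W (Blue): min(0, 20, 8) = 0
H (Red): max(-10, -20, 0) = 0
X (Blue): min(17, -9, 19) = -9
J (Red): max(-9, -6) = -6
B (Blue): min(-11, 0, -6) = -11
root (Red): max(-14, -11) = -11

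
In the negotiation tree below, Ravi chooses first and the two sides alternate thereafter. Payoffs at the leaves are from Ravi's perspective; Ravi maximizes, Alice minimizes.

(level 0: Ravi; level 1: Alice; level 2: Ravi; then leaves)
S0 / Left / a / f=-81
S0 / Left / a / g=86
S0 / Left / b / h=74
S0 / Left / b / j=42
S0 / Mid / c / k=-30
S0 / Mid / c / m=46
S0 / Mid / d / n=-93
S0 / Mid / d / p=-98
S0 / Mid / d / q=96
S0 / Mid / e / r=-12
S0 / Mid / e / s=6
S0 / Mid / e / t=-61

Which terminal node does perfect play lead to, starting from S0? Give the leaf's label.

h

a (Ravi): max(-81, 86) = 86
b (Ravi): max(74, 42) = 74
Left (Alice): min(86, 74) = 74
c (Ravi): max(-30, 46) = 46
d (Ravi): max(-93, -98, 96) = 96
e (Ravi): max(-12, 6, -61) = 6
Mid (Alice): min(46, 96, 6) = 6
S0 (Ravi): max(74, 6) = 74
At S0, Ravi picks Left (highest: 74).
At Left, Alice picks b (lowest: 74).
At b, Ravi picks h (highest: 74).
Terminal value 74.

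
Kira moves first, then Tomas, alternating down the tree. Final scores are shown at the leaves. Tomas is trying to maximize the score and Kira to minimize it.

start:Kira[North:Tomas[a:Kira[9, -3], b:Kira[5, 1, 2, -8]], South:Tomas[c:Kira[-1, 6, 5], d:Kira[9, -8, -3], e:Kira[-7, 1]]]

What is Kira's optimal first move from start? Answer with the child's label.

North

a (Kira): min(9, -3) = -3
b (Kira): min(5, 1, 2, -8) = -8
North (Tomas): max(-3, -8) = -3
c (Kira): min(-1, 6, 5) = -1
d (Kira): min(9, -8, -3) = -8
e (Kira): min(-7, 1) = -7
South (Tomas): max(-1, -8, -7) = -1
start (Kira): min(-3, -1) = -3
Kira at start wants the lowest of {North=-3, South=-1}, so chooses North.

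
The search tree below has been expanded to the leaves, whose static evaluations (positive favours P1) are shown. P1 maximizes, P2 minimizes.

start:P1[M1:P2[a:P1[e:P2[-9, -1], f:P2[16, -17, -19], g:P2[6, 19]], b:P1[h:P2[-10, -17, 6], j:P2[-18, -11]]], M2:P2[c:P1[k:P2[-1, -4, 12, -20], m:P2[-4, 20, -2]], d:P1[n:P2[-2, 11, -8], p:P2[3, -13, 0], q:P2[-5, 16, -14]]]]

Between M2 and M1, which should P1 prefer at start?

M2

k (P2): min(-1, -4, 12, -20) = -20
m (P2): min(-4, 20, -2) = -4
c (P1): max(-20, -4) = -4
n (P2): min(-2, 11, -8) = -8
p (P2): min(3, -13, 0) = -13
q (P2): min(-5, 16, -14) = -14
d (P1): max(-8, -13, -14) = -8
M2 (P2): min(-4, -8) = -8
e (P2): min(-9, -1) = -9
f (P2): min(16, -17, -19) = -19
g (P2): min(6, 19) = 6
a (P1): max(-9, -19, 6) = 6
h (P2): min(-10, -17, 6) = -17
j (P2): min(-18, -11) = -18
b (P1): max(-17, -18) = -17
M1 (P2): min(6, -17) = -17
P1 prefers the higher value; M2=-8, M1=-17. M2 is better since -8 > -17.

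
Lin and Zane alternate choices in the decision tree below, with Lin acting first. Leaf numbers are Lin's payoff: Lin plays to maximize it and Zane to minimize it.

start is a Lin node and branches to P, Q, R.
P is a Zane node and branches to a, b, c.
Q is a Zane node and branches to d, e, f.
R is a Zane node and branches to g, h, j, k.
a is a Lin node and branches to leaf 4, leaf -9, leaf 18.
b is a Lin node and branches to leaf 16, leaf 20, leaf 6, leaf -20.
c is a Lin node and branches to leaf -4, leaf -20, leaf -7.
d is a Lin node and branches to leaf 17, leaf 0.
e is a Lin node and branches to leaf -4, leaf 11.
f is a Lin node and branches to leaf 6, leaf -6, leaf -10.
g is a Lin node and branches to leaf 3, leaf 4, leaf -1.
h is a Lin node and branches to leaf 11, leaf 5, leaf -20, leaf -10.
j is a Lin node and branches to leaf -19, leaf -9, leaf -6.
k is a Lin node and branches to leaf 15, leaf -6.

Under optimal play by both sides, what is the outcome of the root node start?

a (Lin): max(4, -9, 18) = 18
b (Lin): max(16, 20, 6, -20) = 20
c (Lin): max(-4, -20, -7) = -4
P (Zane): min(18, 20, -4) = -4
d (Lin): max(17, 0) = 17
e (Lin): max(-4, 11) = 11
f (Lin): max(6, -6, -10) = 6
Q (Zane): min(17, 11, 6) = 6
g (Lin): max(3, 4, -1) = 4
h (Lin): max(11, 5, -20, -10) = 11
j (Lin): max(-19, -9, -6) = -6
k (Lin): max(15, -6) = 15
R (Zane): min(4, 11, -6, 15) = -6
start (Lin): max(-4, 6, -6) = 6

6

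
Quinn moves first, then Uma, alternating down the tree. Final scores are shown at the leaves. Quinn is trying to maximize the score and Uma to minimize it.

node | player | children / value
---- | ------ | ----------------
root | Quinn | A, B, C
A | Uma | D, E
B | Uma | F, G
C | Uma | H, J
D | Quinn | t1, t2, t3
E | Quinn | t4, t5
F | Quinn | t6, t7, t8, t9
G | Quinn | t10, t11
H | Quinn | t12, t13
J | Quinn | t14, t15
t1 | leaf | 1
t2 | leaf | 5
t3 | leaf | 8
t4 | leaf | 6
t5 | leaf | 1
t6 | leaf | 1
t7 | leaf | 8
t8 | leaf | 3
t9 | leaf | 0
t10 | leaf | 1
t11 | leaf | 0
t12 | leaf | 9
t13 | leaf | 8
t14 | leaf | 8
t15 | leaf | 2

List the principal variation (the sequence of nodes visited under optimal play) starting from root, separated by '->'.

root -> C -> J -> t14

D (Quinn): max(1, 5, 8) = 8
E (Quinn): max(6, 1) = 6
A (Uma): min(8, 6) = 6
F (Quinn): max(1, 8, 3, 0) = 8
G (Quinn): max(1, 0) = 1
B (Uma): min(8, 1) = 1
H (Quinn): max(9, 8) = 9
J (Quinn): max(8, 2) = 8
C (Uma): min(9, 8) = 8
root (Quinn): max(6, 1, 8) = 8
At root, Quinn picks C (highest: 8).
At C, Uma picks J (lowest: 8).
At J, Quinn picks t14 (highest: 8).
Terminal value 8.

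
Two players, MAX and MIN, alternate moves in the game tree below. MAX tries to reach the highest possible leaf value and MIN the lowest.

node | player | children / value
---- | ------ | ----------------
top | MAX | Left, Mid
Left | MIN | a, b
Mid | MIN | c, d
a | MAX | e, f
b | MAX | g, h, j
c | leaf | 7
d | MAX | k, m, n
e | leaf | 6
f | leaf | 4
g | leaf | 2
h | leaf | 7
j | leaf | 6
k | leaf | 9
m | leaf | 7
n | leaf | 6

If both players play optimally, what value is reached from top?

7

a (MAX): max(6, 4) = 6
b (MAX): max(2, 7, 6) = 7
Left (MIN): min(6, 7) = 6
d (MAX): max(9, 7, 6) = 9
Mid (MIN): min(7, 9) = 7
top (MAX): max(6, 7) = 7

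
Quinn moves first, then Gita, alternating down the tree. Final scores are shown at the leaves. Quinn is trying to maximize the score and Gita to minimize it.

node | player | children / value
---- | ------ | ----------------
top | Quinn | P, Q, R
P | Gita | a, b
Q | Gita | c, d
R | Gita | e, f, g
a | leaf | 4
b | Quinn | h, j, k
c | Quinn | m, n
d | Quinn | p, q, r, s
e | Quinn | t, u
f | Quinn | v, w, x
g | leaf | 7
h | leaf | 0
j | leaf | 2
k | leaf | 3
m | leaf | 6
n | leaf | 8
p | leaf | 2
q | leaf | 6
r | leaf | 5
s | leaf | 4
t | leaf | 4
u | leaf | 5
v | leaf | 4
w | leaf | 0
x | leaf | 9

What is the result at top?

b (Quinn): max(0, 2, 3) = 3
P (Gita): min(4, 3) = 3
c (Quinn): max(6, 8) = 8
d (Quinn): max(2, 6, 5, 4) = 6
Q (Gita): min(8, 6) = 6
e (Quinn): max(4, 5) = 5
f (Quinn): max(4, 0, 9) = 9
R (Gita): min(5, 9, 7) = 5
top (Quinn): max(3, 6, 5) = 6

6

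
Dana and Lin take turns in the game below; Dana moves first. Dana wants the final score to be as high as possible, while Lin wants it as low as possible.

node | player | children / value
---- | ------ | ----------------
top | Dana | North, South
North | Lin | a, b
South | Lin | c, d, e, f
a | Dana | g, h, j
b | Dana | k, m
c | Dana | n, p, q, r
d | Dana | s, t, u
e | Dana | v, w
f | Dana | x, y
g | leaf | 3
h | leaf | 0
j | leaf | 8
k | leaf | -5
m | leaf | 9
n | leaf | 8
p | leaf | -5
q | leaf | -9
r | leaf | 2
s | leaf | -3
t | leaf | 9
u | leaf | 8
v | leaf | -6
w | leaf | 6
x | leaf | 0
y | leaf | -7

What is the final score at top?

8

a (Dana): max(3, 0, 8) = 8
b (Dana): max(-5, 9) = 9
North (Lin): min(8, 9) = 8
c (Dana): max(8, -5, -9, 2) = 8
d (Dana): max(-3, 9, 8) = 9
e (Dana): max(-6, 6) = 6
f (Dana): max(0, -7) = 0
South (Lin): min(8, 9, 6, 0) = 0
top (Dana): max(8, 0) = 8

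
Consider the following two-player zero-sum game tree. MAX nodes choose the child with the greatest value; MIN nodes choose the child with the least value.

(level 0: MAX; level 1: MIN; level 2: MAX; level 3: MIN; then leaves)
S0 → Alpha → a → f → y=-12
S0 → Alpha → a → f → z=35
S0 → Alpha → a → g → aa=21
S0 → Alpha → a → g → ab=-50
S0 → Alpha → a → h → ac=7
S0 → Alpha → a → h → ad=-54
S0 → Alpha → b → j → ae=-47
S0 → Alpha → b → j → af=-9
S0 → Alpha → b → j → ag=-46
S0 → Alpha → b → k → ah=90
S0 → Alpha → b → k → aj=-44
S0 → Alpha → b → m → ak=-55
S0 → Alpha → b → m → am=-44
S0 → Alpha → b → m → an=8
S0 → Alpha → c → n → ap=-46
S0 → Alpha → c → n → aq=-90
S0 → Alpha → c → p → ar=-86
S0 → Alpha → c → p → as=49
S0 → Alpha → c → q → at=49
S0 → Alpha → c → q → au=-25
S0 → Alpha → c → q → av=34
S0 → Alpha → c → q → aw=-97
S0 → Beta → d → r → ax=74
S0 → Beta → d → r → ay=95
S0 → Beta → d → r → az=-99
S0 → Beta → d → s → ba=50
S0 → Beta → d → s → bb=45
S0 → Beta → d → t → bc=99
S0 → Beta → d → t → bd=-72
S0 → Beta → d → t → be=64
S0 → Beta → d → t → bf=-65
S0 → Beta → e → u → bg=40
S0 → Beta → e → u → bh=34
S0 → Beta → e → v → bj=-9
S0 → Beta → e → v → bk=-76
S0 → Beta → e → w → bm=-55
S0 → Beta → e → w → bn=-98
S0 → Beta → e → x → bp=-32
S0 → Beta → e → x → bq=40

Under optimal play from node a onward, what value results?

f (MIN): min(-12, 35) = -12
g (MIN): min(21, -50) = -50
h (MIN): min(7, -54) = -54
a (MAX): max(-12, -50, -54) = -12

-12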